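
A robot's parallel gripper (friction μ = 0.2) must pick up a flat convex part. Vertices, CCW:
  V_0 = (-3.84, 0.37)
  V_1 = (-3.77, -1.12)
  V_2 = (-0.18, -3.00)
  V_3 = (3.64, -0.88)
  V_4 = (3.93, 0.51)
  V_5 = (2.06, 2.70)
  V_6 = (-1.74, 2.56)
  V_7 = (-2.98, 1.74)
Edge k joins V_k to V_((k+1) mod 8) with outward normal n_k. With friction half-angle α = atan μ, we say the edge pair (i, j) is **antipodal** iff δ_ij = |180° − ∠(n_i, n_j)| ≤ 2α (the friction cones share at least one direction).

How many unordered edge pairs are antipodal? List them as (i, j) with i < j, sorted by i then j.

α = atan 0.2 = 11.31°;  2α = 22.62°
n_0 = (-0.9989, -0.0469)
n_1 = (-0.4639, -0.8859)
n_2 = (+0.4853, -0.8744)
n_3 = (+0.9789, -0.2042)
n_4 = (+0.7605, +0.6494)
n_5 = (-0.0368, +0.9993)
n_6 = (-0.5516, +0.8341)
n_7 = (-0.8470, +0.5317)
  (0,1): δ = 120.33°  ·
  (0,2): δ = 63.66°  ·
  (0,3): δ = 14.47°  ✓
  (0,4): δ = 37.80°  ·
  (0,5): δ = 89.42°  ·
  (0,6): δ = 120.79°  ·
  (0,7): δ = 145.19°  ·
  (1,2): δ = 123.33°  ·
  (1,3): δ = 74.14°  ·
  (1,4): δ = 21.87°  ✓
  (1,5): δ = 29.75°  ·
  (1,6): δ = 61.12°  ·
  (1,7): δ = 85.52°  ·
  (2,3): δ = 130.81°  ·
  (2,4): δ = 78.54°  ·
  (2,5): δ = 26.92°  ·
  (2,6): δ = 4.45°  ✓
  (2,7): δ = 28.85°  ·
  (3,4): δ = 127.72°  ·
  (3,5): δ = 76.11°  ·
  (3,6): δ = 44.74°  ·
  (3,7): δ = 20.33°  ✓
  (4,5): δ = 128.38°  ·
  (4,6): δ = 97.02°  ·
  (4,7): δ = 72.61°  ·
  (5,6): δ = 148.63°  ·
  (5,7): δ = 124.23°  ·
  (6,7): δ = 155.59°  ·
antipodal pairs: 4

count = 4; pairs: (0,3), (1,4), (2,6), (3,7)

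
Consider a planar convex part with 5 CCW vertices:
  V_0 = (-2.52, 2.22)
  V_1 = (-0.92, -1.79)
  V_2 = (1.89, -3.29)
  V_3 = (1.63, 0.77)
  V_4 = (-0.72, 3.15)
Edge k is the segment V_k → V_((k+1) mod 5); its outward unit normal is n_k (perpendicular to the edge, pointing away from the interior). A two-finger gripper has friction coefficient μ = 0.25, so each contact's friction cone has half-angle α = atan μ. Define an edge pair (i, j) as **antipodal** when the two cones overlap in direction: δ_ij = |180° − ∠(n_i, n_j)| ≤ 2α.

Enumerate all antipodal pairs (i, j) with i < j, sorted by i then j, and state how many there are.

count = 3; pairs: (0,2), (0,3), (1,3)

α = atan 0.25 = 14.04°;  2α = 28.07°
n_0 = (-0.9288, -0.3706)
n_1 = (-0.4709, -0.8822)
n_2 = (+0.9980, +0.0639)
n_3 = (+0.7116, +0.7026)
n_4 = (-0.4590, +0.8884)
  (0,1): δ = 139.85°  ·
  (0,2): δ = 18.09°  ✓
  (0,3): δ = 22.88°  ✓
  (0,4): δ = 95.57°  ·
  (1,2): δ = 58.24°  ·
  (1,3): δ = 17.27°  ✓
  (1,4): δ = 55.42°  ·
  (2,3): δ = 139.03°  ·
  (2,4): δ = 66.34°  ·
  (3,4): δ = 107.31°  ·
antipodal pairs: 3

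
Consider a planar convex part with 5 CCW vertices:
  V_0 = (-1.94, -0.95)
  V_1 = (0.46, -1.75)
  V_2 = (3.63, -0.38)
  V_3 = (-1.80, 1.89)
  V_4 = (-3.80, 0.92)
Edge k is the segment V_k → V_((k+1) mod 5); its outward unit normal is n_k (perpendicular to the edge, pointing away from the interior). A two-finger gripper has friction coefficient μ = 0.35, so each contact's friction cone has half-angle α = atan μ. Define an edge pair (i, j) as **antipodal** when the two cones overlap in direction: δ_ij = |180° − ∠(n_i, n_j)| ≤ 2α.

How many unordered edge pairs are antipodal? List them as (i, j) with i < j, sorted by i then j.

α = atan 0.35 = 19.29°;  2α = 38.58°
n_0 = (-0.3162, -0.9487)
n_1 = (+0.3967, -0.9179)
n_2 = (+0.3857, +0.9226)
n_3 = (-0.4364, +0.8998)
n_4 = (-0.7090, -0.7052)
  (0,1): δ = 138.19°  ·
  (0,2): δ = 4.25°  ✓
  (0,3): δ = 44.31°  ·
  (0,4): δ = 153.28°  ·
  (1,2): δ = 46.06°  ·
  (1,3): δ = 2.50°  ✓
  (1,4): δ = 111.47°  ·
  (2,3): δ = 131.44°  ·
  (2,4): δ = 22.47°  ✓
  (3,4): δ = 71.03°  ·
antipodal pairs: 3

count = 3; pairs: (0,2), (1,3), (2,4)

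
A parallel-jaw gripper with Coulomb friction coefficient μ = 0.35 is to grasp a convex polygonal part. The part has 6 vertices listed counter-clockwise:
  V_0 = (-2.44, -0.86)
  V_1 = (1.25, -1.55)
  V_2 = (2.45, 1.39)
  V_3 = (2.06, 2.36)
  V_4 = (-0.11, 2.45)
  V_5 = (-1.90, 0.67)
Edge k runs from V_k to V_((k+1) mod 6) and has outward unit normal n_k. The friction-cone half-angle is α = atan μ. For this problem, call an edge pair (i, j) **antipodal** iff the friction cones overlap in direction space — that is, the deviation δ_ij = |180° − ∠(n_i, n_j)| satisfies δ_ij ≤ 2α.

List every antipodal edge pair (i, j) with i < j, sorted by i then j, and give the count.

α = atan 0.35 = 19.29°;  2α = 38.58°
n_0 = (-0.1838, -0.9830)
n_1 = (+0.9258, -0.3779)
n_2 = (+0.9278, +0.3730)
n_3 = (+0.0414, +0.9991)
n_4 = (-0.7051, +0.7091)
n_5 = (-0.9430, +0.3328)
  (0,1): δ = 101.61°  ·
  (0,2): δ = 57.51°  ·
  (0,3): δ = 8.22°  ✓
  (0,4): δ = 55.43°  ·
  (0,5): δ = 81.15°  ·
  (1,2): δ = 135.89°  ·
  (1,3): δ = 70.17°  ·
  (1,4): δ = 22.96°  ✓
  (1,5): δ = 2.76°  ✓
  (2,3): δ = 114.28°  ·
  (2,4): δ = 67.06°  ·
  (2,5): δ = 41.34°  ·
  (3,4): δ = 132.79°  ·
  (3,5): δ = 107.07°  ·
  (4,5): δ = 154.28°  ·
antipodal pairs: 3

count = 3; pairs: (0,3), (1,4), (1,5)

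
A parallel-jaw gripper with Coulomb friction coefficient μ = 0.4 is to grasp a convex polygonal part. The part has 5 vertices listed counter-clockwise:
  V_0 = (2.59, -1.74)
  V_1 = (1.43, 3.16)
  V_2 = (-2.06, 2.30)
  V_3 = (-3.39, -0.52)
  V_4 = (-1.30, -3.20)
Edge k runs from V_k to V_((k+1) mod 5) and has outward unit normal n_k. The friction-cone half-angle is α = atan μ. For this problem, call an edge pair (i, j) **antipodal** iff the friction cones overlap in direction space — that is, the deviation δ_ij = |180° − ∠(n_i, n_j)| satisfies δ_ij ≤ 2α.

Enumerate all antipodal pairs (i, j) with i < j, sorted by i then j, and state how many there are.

α = atan 0.4 = 21.80°;  2α = 43.60°
n_0 = (+0.9731, +0.2304)
n_1 = (-0.2393, +0.9710)
n_2 = (-0.9045, +0.4266)
n_3 = (-0.7886, -0.6150)
n_4 = (+0.3514, -0.9362)
  (0,1): δ = 89.48°  ·
  (0,2): δ = 38.57°  ✓
  (0,3): δ = 24.63°  ✓
  (0,4): δ = 97.25°  ·
  (1,2): δ = 129.09°  ·
  (1,3): δ = 65.89°  ·
  (1,4): δ = 6.73°  ✓
  (2,3): δ = 116.80°  ·
  (2,4): δ = 44.18°  ·
  (3,4): δ = 107.38°  ·
antipodal pairs: 3

count = 3; pairs: (0,2), (0,3), (1,4)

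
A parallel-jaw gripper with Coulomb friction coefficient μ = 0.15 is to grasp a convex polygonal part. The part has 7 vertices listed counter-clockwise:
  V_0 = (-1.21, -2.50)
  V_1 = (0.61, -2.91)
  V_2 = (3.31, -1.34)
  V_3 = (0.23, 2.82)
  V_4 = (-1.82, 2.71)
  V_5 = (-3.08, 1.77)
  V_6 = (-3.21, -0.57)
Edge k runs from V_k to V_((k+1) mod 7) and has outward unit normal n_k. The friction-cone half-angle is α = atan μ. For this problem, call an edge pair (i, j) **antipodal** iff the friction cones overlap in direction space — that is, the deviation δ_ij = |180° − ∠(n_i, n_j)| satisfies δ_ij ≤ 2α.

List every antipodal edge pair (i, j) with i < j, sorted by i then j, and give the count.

count = 3; pairs: (0,3), (1,4), (2,6)

α = atan 0.15 = 8.53°;  2α = 17.06°
n_0 = (-0.2198, -0.9756)
n_1 = (+0.5027, -0.8645)
n_2 = (+0.8037, +0.5950)
n_3 = (-0.0536, +0.9986)
n_4 = (-0.5980, +0.8015)
n_5 = (-0.9985, +0.0555)
n_6 = (-0.6944, -0.7196)
  (0,1): δ = 137.13°  ·
  (0,2): δ = 40.79°  ·
  (0,3): δ = 15.77°  ✓
  (0,4): δ = 49.42°  ·
  (0,5): δ = 99.52°  ·
  (0,6): δ = 148.72°  ·
  (1,2): δ = 83.66°  ·
  (1,3): δ = 27.11°  ·
  (1,4): δ = 6.55°  ✓
  (1,5): δ = 56.64°  ·
  (1,6): δ = 105.84°  ·
  (2,3): δ = 123.44°  ·
  (2,4): δ = 89.79°  ·
  (2,5): δ = 39.70°  ·
  (2,6): δ = 9.50°  ✓
  (3,4): δ = 146.35°  ·
  (3,5): δ = 96.25°  ·
  (3,6): δ = 47.05°  ·
  (4,5): δ = 129.90°  ·
  (4,6): δ = 80.70°  ·
  (5,6): δ = 130.80°  ·
antipodal pairs: 3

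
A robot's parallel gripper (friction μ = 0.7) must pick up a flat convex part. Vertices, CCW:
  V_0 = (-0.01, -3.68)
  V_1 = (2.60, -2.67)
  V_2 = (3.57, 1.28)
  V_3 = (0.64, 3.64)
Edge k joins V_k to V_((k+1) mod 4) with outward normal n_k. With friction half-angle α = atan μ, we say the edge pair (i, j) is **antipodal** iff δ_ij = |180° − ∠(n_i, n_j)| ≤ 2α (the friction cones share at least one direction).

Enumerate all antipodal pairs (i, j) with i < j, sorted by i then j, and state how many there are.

count = 4; pairs: (0,2), (0,3), (1,3), (2,3)

α = atan 0.7 = 34.99°;  2α = 69.98°
n_0 = (+0.3609, -0.9326)
n_1 = (+0.9711, -0.2385)
n_2 = (+0.6273, +0.7788)
n_3 = (-0.9961, +0.0884)
  (0,1): δ = 124.95°  ·
  (0,2): δ = 60.01°  ✓
  (0,3): δ = 63.77°  ✓
  (1,2): δ = 115.05°  ·
  (1,3): δ = 8.72°  ✓
  (2,3): δ = 56.22°  ✓
antipodal pairs: 4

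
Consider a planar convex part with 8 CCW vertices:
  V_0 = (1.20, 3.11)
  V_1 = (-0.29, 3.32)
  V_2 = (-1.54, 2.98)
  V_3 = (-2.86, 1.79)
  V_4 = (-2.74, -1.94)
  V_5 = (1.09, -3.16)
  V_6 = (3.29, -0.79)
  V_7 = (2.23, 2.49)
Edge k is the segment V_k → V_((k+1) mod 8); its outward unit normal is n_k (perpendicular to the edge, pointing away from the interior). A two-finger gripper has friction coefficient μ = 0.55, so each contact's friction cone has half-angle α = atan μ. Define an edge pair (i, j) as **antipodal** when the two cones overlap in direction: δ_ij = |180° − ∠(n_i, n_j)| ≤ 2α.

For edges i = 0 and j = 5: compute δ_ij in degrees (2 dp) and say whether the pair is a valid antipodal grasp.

α = atan 0.55 = 28.81°;  2α = 57.62°
edge 0: e_0 = (-1.49, +0.21);  n_0 = (+0.1396, +0.9902)
edge 5: e_5 = (+2.20, +2.37);  n_5 = (+0.7329, -0.6803)
∠(n_0, n_5) = 124.85°
δ = |180° − 124.85°| = 55.15°
55.15° ≤ 2α = 57.62°  →  valid

δ = 55.15°, valid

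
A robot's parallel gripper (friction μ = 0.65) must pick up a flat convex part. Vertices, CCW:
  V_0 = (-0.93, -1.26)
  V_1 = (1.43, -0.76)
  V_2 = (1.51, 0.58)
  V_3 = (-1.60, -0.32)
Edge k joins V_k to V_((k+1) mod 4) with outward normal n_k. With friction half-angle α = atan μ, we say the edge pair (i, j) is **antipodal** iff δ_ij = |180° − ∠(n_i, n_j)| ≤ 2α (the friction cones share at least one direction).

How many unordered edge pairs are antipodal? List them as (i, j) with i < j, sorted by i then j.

count = 2; pairs: (0,2), (1,3)

α = atan 0.65 = 33.02°;  2α = 66.05°
n_0 = (+0.2073, -0.9783)
n_1 = (+0.9982, -0.0596)
n_2 = (-0.2780, +0.9606)
n_3 = (-0.8143, -0.5804)
  (0,1): δ = 105.38°  ·
  (0,2): δ = 4.18°  ✓
  (0,3): δ = 113.52°  ·
  (1,2): δ = 70.44°  ·
  (1,3): δ = 38.90°  ✓
  (2,3): δ = 70.66°  ·
antipodal pairs: 2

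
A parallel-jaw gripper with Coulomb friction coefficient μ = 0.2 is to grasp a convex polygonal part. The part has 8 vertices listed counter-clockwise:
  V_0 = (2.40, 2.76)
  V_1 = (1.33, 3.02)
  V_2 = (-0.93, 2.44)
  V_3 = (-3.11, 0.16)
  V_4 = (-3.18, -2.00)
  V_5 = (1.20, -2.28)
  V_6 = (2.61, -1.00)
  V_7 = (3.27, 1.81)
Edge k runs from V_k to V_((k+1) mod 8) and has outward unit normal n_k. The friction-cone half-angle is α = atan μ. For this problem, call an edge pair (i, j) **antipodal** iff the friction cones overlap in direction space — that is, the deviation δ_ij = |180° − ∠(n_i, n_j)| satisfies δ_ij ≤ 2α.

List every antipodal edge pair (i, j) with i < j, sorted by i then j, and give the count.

α = atan 0.2 = 11.31°;  2α = 22.62°
n_0 = (+0.2361, +0.9717)
n_1 = (-0.2486, +0.9686)
n_2 = (-0.7228, +0.6911)
n_3 = (-0.9995, +0.0324)
n_4 = (-0.0638, -0.9980)
n_5 = (+0.6721, -0.7404)
n_6 = (+0.9735, -0.2287)
n_7 = (+0.7375, +0.6754)
  (0,1): δ = 151.95°  ·
  (0,2): δ = 120.06°  ·
  (0,3): δ = 78.20°  ·
  (0,4): δ = 10.00°  ✓
  (0,5): δ = 55.89°  ·
  (0,6): δ = 90.44°  ·
  (0,7): δ = 146.14°  ·
  (1,2): δ = 148.11°  ·
  (1,3): δ = 106.25°  ·
  (1,4): δ = 18.05°  ✓
  (1,5): δ = 27.84°  ·
  (1,6): δ = 62.39°  ·
  (1,7): δ = 118.09°  ·
  (2,3): δ = 138.14°  ·
  (2,4): δ = 49.94°  ·
  (2,5): δ = 4.05°  ✓
  (2,6): δ = 30.50°  ·
  (2,7): δ = 86.20°  ·
  (3,4): δ = 91.80°  ·
  (3,5): δ = 45.91°  ·
  (3,6): δ = 11.36°  ✓
  (3,7): δ = 44.34°  ·
  (4,5): δ = 134.11°  ·
  (4,6): δ = 99.56°  ·
  (4,7): δ = 43.86°  ·
  (5,6): δ = 145.45°  ·
  (5,7): δ = 89.75°  ·
  (6,7): δ = 124.30°  ·
antipodal pairs: 4

count = 4; pairs: (0,4), (1,4), (2,5), (3,6)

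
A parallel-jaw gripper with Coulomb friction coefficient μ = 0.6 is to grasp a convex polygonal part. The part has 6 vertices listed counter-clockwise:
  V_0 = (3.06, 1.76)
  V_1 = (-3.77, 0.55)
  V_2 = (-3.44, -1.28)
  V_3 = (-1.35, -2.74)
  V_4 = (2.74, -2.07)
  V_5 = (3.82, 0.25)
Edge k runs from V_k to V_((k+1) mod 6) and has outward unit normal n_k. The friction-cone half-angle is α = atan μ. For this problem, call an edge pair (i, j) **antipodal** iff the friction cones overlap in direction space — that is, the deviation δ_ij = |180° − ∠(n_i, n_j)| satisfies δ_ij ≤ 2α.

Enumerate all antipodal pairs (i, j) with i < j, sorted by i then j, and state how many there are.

count = 6; pairs: (0,2), (0,3), (0,4), (1,4), (1,5), (2,5)

α = atan 0.6 = 30.96°;  2α = 61.93°
n_0 = (-0.1744, +0.9847)
n_1 = (-0.9841, -0.1775)
n_2 = (-0.5727, -0.8198)
n_3 = (+0.1617, -0.9868)
n_4 = (+0.9066, -0.4220)
n_5 = (+0.8932, +0.4496)
  (0,1): δ = 89.82°  ·
  (0,2): δ = 44.98°  ✓
  (0,3): δ = 0.74°  ✓
  (0,4): δ = 54.99°  ✓
  (0,5): δ = 106.67°  ·
  (1,2): δ = 135.16°  ·
  (1,3): δ = 90.92°  ·
  (1,4): δ = 35.18°  ✓
  (1,5): δ = 16.49°  ✓
  (2,3): δ = 135.76°  ·
  (2,4): δ = 80.03°  ·
  (2,5): δ = 28.35°  ✓
  (3,4): δ = 124.27°  ·
  (3,5): δ = 72.59°  ·
  (4,5): δ = 128.32°  ·
antipodal pairs: 6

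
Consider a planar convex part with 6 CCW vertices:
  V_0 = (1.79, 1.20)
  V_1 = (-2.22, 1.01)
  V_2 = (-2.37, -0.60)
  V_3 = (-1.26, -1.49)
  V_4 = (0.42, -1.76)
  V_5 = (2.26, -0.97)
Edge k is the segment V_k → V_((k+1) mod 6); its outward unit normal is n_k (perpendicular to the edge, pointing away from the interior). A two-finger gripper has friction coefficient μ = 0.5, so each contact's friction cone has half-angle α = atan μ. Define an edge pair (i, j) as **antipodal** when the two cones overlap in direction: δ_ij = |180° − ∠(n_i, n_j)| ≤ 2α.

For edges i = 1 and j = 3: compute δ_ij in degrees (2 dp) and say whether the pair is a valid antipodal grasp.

δ = 93.81°, invalid

α = atan 0.5 = 26.57°;  2α = 53.13°
edge 1: e_1 = (-0.15, -1.61);  n_1 = (-0.9957, +0.0928)
edge 3: e_3 = (+1.68, -0.27);  n_3 = (-0.1587, -0.9873)
∠(n_1, n_3) = 86.19°
δ = |180° − 86.19°| = 93.81°
93.81° > 2α = 53.13°  →  invalid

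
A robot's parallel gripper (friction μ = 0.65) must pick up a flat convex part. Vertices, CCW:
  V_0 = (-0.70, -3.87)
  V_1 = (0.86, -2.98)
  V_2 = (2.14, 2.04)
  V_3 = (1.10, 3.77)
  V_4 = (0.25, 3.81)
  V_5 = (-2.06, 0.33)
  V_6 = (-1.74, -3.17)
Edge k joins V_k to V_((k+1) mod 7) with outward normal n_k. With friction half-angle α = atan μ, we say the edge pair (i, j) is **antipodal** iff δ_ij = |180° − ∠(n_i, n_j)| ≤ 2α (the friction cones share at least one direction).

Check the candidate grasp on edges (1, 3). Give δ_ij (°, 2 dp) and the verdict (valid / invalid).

δ = 78.39°, invalid

α = atan 0.65 = 33.02°;  2α = 66.05°
edge 1: e_1 = (+1.28, +5.02);  n_1 = (+0.9690, -0.2471)
edge 3: e_3 = (-0.85, +0.04);  n_3 = (+0.0470, +0.9989)
∠(n_1, n_3) = 101.61°
δ = |180° − 101.61°| = 78.39°
78.39° > 2α = 66.05°  →  invalid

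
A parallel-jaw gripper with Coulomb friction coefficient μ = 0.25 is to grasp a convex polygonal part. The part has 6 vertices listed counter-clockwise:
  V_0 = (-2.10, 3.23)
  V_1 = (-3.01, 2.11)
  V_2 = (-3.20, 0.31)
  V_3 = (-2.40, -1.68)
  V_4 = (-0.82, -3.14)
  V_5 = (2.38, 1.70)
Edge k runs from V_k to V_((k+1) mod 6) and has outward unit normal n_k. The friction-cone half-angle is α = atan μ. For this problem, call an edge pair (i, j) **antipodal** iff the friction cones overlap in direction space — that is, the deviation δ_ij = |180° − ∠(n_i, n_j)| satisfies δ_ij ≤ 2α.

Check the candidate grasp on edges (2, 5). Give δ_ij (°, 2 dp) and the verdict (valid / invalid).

α = atan 0.25 = 14.04°;  2α = 28.07°
edge 2: e_2 = (+0.80, -1.99);  n_2 = (-0.9278, -0.3730)
edge 5: e_5 = (-4.48, +1.53);  n_5 = (+0.3232, +0.9463)
∠(n_2, n_5) = 130.76°
δ = |180° − 130.76°| = 49.24°
49.24° > 2α = 28.07°  →  invalid

δ = 49.24°, invalid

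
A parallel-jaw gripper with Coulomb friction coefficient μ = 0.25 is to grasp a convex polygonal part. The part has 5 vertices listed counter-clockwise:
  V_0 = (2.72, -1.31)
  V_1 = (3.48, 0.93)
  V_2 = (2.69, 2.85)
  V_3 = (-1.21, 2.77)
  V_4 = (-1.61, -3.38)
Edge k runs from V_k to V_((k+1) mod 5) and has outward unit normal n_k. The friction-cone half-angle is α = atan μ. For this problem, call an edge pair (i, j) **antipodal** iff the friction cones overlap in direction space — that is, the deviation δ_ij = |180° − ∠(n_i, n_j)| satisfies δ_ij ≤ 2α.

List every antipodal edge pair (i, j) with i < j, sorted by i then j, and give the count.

α = atan 0.25 = 14.04°;  2α = 28.07°
n_0 = (+0.9470, -0.3213)
n_1 = (+0.9248, +0.3805)
n_2 = (-0.0205, +0.9998)
n_3 = (-0.9979, +0.0649)
n_4 = (+0.4313, -0.9022)
  (0,1): δ = 138.89°  ·
  (0,2): δ = 70.08°  ·
  (0,3): δ = 15.02°  ✓
  (0,4): δ = 134.29°  ·
  (1,2): δ = 111.19°  ·
  (1,3): δ = 26.09°  ✓
  (1,4): δ = 93.19°  ·
  (2,3): δ = 94.90°  ·
  (2,4): δ = 24.38°  ✓
  (3,4): δ = 60.73°  ·
antipodal pairs: 3

count = 3; pairs: (0,3), (1,3), (2,4)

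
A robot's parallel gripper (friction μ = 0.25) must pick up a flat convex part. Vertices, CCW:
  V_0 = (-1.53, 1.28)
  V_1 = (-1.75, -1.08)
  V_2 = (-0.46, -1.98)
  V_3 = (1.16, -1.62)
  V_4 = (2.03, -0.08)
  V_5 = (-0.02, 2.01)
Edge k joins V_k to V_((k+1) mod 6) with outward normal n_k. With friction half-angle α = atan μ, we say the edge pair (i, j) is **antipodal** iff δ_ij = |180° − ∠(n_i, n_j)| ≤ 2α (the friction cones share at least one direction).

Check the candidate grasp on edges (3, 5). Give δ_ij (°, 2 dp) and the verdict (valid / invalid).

δ = 34.74°, invalid

α = atan 0.25 = 14.04°;  2α = 28.07°
edge 3: e_3 = (+0.87, +1.54);  n_3 = (+0.8707, -0.4919)
edge 5: e_5 = (-1.51, -0.73);  n_5 = (-0.4352, +0.9003)
∠(n_3, n_5) = 145.26°
δ = |180° − 145.26°| = 34.74°
34.74° > 2α = 28.07°  →  invalid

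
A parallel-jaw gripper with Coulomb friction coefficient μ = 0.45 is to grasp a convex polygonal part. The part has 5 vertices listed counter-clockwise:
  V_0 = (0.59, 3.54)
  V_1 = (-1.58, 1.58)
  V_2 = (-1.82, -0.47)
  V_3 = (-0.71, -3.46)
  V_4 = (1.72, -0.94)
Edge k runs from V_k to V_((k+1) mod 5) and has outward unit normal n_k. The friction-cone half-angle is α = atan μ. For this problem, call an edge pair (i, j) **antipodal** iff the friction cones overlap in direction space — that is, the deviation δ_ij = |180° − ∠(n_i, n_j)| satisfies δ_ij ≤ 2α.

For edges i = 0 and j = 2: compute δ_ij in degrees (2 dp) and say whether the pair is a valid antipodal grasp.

α = atan 0.45 = 24.23°;  2α = 48.46°
edge 0: e_0 = (-2.17, -1.96);  n_0 = (-0.6703, +0.7421)
edge 2: e_2 = (+1.11, -2.99);  n_2 = (-0.9375, -0.3480)
∠(n_0, n_2) = 68.28°
δ = |180° − 68.28°| = 111.72°
111.72° > 2α = 48.46°  →  invalid

δ = 111.72°, invalid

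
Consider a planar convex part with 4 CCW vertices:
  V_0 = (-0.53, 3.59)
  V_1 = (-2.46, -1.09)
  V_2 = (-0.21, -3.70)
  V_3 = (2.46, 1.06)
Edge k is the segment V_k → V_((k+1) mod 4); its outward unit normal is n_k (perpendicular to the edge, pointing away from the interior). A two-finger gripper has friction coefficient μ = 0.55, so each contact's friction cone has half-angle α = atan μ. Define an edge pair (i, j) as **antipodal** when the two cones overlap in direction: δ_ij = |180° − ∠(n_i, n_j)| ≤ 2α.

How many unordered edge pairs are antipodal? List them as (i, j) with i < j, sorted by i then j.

count = 2; pairs: (0,2), (1,3)

α = atan 0.55 = 28.81°;  2α = 57.62°
n_0 = (-0.9245, +0.3812)
n_1 = (-0.7574, -0.6529)
n_2 = (+0.8722, -0.4892)
n_3 = (+0.6459, +0.7634)
  (0,1): δ = 116.83°  ·
  (0,2): δ = 6.88°  ✓
  (0,3): δ = 72.17°  ·
  (1,2): δ = 70.05°  ·
  (1,3): δ = 9.00°  ✓
  (2,3): δ = 100.95°  ·
antipodal pairs: 2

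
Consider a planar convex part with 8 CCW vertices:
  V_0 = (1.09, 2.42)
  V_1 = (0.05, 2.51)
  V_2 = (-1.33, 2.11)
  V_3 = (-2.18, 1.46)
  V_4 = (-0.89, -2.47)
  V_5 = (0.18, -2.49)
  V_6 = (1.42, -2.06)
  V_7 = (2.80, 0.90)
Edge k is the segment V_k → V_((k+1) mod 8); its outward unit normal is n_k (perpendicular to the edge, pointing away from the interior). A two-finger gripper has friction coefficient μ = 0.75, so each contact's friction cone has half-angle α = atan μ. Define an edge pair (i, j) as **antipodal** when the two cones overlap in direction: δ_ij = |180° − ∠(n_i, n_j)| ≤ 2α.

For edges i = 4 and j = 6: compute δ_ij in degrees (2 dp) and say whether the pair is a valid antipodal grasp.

δ = 113.92°, invalid

α = atan 0.75 = 36.87°;  2α = 73.74°
edge 4: e_4 = (+1.07, -0.02);  n_4 = (-0.0187, -0.9998)
edge 6: e_6 = (+1.38, +2.96);  n_6 = (+0.9063, -0.4226)
∠(n_4, n_6) = 66.08°
δ = |180° − 66.08°| = 113.92°
113.92° > 2α = 73.74°  →  invalid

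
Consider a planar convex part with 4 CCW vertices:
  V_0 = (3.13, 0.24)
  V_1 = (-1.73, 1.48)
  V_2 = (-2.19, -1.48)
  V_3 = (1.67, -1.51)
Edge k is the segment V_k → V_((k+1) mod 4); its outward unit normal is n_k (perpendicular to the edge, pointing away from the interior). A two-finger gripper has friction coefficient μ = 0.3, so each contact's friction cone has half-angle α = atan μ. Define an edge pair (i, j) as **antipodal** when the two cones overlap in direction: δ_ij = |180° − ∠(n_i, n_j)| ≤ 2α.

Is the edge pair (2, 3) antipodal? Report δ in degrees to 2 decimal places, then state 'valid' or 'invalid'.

δ = 129.39°, invalid

α = atan 0.3 = 16.70°;  2α = 33.40°
edge 2: e_2 = (+3.86, -0.03);  n_2 = (-0.0078, -1.0000)
edge 3: e_3 = (+1.46, +1.75);  n_3 = (+0.7679, -0.6406)
∠(n_2, n_3) = 50.61°
δ = |180° − 50.61°| = 129.39°
129.39° > 2α = 33.40°  →  invalid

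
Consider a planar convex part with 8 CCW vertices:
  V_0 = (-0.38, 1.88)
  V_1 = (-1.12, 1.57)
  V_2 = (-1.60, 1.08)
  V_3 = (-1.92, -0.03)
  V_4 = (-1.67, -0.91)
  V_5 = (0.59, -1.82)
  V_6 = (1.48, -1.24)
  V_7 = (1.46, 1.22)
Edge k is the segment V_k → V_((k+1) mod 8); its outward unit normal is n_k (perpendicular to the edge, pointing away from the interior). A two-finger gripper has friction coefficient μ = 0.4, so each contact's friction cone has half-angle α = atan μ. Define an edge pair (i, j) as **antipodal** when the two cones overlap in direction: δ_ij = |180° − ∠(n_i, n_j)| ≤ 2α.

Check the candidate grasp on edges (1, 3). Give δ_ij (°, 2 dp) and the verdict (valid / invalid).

α = atan 0.4 = 21.80°;  2α = 43.60°
edge 1: e_1 = (-0.48, -0.49);  n_1 = (-0.7144, +0.6998)
edge 3: e_3 = (+0.25, -0.88);  n_3 = (-0.9619, -0.2733)
∠(n_1, n_3) = 60.27°
δ = |180° − 60.27°| = 119.73°
119.73° > 2α = 43.60°  →  invalid

δ = 119.73°, invalid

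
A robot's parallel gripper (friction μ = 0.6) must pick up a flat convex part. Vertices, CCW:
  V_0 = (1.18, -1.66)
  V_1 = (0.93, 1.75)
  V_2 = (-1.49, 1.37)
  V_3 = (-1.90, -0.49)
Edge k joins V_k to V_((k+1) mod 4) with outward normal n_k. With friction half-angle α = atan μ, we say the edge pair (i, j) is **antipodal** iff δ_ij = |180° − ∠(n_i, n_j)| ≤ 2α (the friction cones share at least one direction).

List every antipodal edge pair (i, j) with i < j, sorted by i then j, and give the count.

α = atan 0.6 = 30.96°;  2α = 61.93°
n_0 = (+0.9973, +0.0731)
n_1 = (-0.1551, +0.9879)
n_2 = (-0.9766, +0.2153)
n_3 = (-0.3551, -0.9348)
  (0,1): δ = 85.27°  ·
  (0,2): δ = 16.62°  ✓
  (0,3): δ = 65.01°  ·
  (1,2): δ = 111.35°  ·
  (1,3): δ = 29.72°  ✓
  (2,3): δ = 98.37°  ·
antipodal pairs: 2

count = 2; pairs: (0,2), (1,3)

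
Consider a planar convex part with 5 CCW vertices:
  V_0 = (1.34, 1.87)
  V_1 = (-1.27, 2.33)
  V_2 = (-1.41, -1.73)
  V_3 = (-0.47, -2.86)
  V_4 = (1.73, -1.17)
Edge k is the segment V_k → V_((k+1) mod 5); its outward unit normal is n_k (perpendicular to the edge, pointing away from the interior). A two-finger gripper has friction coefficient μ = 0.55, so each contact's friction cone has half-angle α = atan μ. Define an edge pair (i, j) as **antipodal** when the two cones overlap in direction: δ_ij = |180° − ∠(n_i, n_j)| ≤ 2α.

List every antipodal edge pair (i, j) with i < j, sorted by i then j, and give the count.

α = atan 0.55 = 28.81°;  2α = 57.62°
n_0 = (+0.1736, +0.9848)
n_1 = (-0.9994, +0.0345)
n_2 = (-0.7688, -0.6395)
n_3 = (+0.6092, -0.7930)
n_4 = (+0.9919, +0.1272)
  (0,1): δ = 81.98°  ·
  (0,2): δ = 40.25°  ✓
  (0,3): δ = 47.53°  ✓
  (0,4): δ = 107.31°  ·
  (1,2): δ = 138.27°  ·
  (1,3): δ = 50.49°  ✓
  (1,4): δ = 9.29°  ✓
  (2,3): δ = 92.22°  ·
  (2,4): δ = 32.45°  ✓
  (3,4): δ = 120.22°  ·
antipodal pairs: 5

count = 5; pairs: (0,2), (0,3), (1,3), (1,4), (2,4)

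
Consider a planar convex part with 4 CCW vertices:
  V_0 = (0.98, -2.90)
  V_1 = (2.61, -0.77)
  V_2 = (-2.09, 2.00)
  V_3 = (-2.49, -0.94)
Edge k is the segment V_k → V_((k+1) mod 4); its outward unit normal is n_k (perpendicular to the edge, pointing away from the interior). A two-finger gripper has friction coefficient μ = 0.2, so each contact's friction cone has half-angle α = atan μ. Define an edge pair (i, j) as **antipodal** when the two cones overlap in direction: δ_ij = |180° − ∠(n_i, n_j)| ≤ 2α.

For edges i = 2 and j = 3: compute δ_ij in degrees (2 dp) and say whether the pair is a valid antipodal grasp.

δ = 111.71°, invalid

α = atan 0.2 = 11.31°;  2α = 22.62°
edge 2: e_2 = (-0.40, -2.94);  n_2 = (-0.9909, +0.1348)
edge 3: e_3 = (+3.47, -1.96);  n_3 = (-0.4918, -0.8707)
∠(n_2, n_3) = 68.29°
δ = |180° − 68.29°| = 111.71°
111.71° > 2α = 22.62°  →  invalid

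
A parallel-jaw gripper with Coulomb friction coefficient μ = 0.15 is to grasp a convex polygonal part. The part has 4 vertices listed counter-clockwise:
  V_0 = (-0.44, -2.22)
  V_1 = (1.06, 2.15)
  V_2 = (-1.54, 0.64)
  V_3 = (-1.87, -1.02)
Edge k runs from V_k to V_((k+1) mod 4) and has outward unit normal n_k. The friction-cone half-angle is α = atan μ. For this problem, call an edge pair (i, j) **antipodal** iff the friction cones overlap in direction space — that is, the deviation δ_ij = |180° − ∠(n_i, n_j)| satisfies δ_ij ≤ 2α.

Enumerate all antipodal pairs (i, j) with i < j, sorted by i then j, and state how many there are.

count = 1; pairs: (0,2)

α = atan 0.15 = 8.53°;  2α = 17.06°
n_0 = (+0.9458, -0.3247)
n_1 = (-0.5022, +0.8647)
n_2 = (-0.9808, +0.1950)
n_3 = (-0.6428, -0.7660)
  (0,1): δ = 40.91°  ·
  (0,2): δ = 7.70°  ✓
  (0,3): δ = 68.94°  ·
  (1,2): δ = 131.39°  ·
  (1,3): δ = 70.15°  ·
  (2,3): δ = 118.76°  ·
antipodal pairs: 1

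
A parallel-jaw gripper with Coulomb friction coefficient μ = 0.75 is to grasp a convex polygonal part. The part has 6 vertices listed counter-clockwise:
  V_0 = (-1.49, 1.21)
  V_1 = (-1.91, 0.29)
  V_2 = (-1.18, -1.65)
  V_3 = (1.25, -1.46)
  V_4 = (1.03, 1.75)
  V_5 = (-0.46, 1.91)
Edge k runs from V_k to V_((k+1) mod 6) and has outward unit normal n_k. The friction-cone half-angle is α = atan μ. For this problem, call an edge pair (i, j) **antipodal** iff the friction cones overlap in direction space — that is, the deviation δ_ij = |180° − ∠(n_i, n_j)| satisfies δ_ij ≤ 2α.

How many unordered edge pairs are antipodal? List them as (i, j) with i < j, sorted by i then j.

count = 7; pairs: (0,2), (0,3), (1,3), (1,4), (2,4), (2,5), (3,5)

α = atan 0.75 = 36.87°;  2α = 73.74°
n_0 = (-0.9097, +0.4153)
n_1 = (-0.9359, -0.3522)
n_2 = (+0.0780, -0.9970)
n_3 = (+0.9977, +0.0684)
n_4 = (+0.1068, +0.9943)
n_5 = (-0.5621, +0.8271)
  (0,1): δ = 134.84°  ·
  (0,2): δ = 60.99°  ✓
  (0,3): δ = 28.46°  ✓
  (0,4): δ = 108.41°  ·
  (0,5): δ = 148.74°  ·
  (1,2): δ = 106.15°  ·
  (1,3): δ = 16.70°  ✓
  (1,4): δ = 63.25°  ✓
  (1,5): δ = 103.58°  ·
  (2,3): δ = 90.55°  ·
  (2,4): δ = 10.60°  ✓
  (2,5): δ = 29.73°  ✓
  (3,4): δ = 100.05°  ·
  (3,5): δ = 59.72°  ✓
  (4,5): δ = 139.67°  ·
antipodal pairs: 7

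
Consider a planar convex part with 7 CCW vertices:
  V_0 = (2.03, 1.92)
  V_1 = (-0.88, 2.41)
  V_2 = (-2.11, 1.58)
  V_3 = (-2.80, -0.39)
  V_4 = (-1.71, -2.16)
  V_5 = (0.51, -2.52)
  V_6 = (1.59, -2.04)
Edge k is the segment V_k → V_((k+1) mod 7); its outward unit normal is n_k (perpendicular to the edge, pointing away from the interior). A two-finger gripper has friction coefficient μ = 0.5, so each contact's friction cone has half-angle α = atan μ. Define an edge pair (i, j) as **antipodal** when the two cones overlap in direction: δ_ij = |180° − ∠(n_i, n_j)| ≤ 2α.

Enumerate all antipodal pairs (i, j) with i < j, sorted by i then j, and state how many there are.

α = atan 0.5 = 26.57°;  2α = 53.13°
n_0 = (+0.1660, +0.9861)
n_1 = (-0.5594, +0.8289)
n_2 = (-0.9438, +0.3306)
n_3 = (-0.8515, -0.5244)
n_4 = (-0.1601, -0.9871)
n_5 = (+0.4061, -0.9138)
n_6 = (+0.9939, -0.1104)
  (0,1): δ = 136.43°  ·
  (0,2): δ = 99.74°  ·
  (0,3): δ = 48.82°  ✓
  (0,4): δ = 0.35°  ✓
  (0,5): δ = 33.52°  ✓
  (0,6): δ = 93.22°  ·
  (1,2): δ = 143.31°  ·
  (1,3): δ = 92.39°  ·
  (1,4): δ = 43.22°  ✓
  (1,5): δ = 10.05°  ✓
  (1,6): δ = 49.65°  ✓
  (2,3): δ = 129.07°  ·
  (2,4): δ = 79.91°  ·
  (2,5): δ = 46.73°  ✓
  (2,6): δ = 12.96°  ✓
  (3,4): δ = 130.84°  ·
  (3,5): δ = 97.66°  ·
  (3,6): δ = 37.97°  ✓
  (4,5): δ = 146.83°  ·
  (4,6): δ = 87.13°  ·
  (5,6): δ = 120.30°  ·
antipodal pairs: 9

count = 9; pairs: (0,3), (0,4), (0,5), (1,4), (1,5), (1,6), (2,5), (2,6), (3,6)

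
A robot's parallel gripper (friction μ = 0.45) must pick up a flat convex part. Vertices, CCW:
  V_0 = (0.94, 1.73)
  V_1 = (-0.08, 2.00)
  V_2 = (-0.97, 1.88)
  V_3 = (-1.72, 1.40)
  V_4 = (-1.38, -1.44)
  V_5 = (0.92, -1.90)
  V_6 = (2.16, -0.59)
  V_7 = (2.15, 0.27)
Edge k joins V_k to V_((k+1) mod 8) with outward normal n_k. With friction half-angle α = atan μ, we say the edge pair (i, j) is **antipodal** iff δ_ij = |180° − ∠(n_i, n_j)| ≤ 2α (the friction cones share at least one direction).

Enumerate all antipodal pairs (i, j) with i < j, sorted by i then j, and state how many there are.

α = atan 0.45 = 24.23°;  2α = 48.46°
n_0 = (+0.2559, +0.9667)
n_1 = (-0.1336, +0.9910)
n_2 = (-0.5391, +0.8423)
n_3 = (-0.9929, -0.1189)
n_4 = (-0.1961, -0.9806)
n_5 = (+0.7262, -0.6874)
n_6 = (+0.9999, +0.0116)
n_7 = (+0.7699, +0.6381)
  (0,1): δ = 157.49°  ·
  (0,2): δ = 132.55°  ·
  (0,3): δ = 68.35°  ·
  (0,4): δ = 3.52°  ✓
  (0,5): δ = 61.40°  ·
  (0,6): δ = 105.49°  ·
  (0,7): δ = 144.48°  ·
  (1,2): δ = 155.06°  ·
  (1,3): δ = 90.85°  ·
  (1,4): δ = 18.99°  ✓
  (1,5): δ = 38.89°  ✓
  (1,6): δ = 82.99°  ·
  (1,7): δ = 121.97°  ·
  (2,3): δ = 115.79°  ·
  (2,4): δ = 43.93°  ✓
  (2,5): δ = 13.95°  ✓
  (2,6): δ = 58.05°  ·
  (2,7): δ = 97.03°  ·
  (3,4): δ = 108.14°  ·
  (3,5): δ = 50.25°  ·
  (3,6): δ = 6.16°  ✓
  (3,7): δ = 32.82°  ✓
  (4,5): δ = 122.12°  ·
  (4,6): δ = 78.02°  ·
  (4,7): δ = 39.04°  ✓
  (5,6): δ = 135.91°  ·
  (5,7): δ = 96.92°  ·
  (6,7): δ = 141.02°  ·
antipodal pairs: 8

count = 8; pairs: (0,4), (1,4), (1,5), (2,4), (2,5), (3,6), (3,7), (4,7)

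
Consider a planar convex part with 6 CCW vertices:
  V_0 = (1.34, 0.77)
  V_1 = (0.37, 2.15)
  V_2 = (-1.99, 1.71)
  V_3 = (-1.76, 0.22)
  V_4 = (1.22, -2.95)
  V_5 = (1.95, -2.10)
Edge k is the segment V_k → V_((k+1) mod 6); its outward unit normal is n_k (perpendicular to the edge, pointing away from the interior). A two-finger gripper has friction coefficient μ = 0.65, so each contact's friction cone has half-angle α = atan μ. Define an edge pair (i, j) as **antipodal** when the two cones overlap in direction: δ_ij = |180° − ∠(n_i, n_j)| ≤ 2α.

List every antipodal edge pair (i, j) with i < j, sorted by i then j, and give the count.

count = 7; pairs: (0,2), (0,3), (1,3), (1,4), (2,4), (2,5), (3,5)

α = atan 0.65 = 33.02°;  2α = 66.05°
n_0 = (+0.8181, +0.5751)
n_1 = (-0.1833, +0.9831)
n_2 = (-0.9883, -0.1526)
n_3 = (-0.7286, -0.6849)
n_4 = (+0.7586, -0.6515)
n_5 = (+0.9782, +0.2079)
  (0,1): δ = 114.54°  ·
  (0,2): δ = 26.33°  ✓
  (0,3): δ = 8.13°  ✓
  (0,4): δ = 104.24°  ·
  (0,5): δ = 156.90°  ·
  (1,2): δ = 91.79°  ·
  (1,3): δ = 57.33°  ✓
  (1,4): δ = 38.78°  ✓
  (1,5): δ = 91.44°  ·
  (2,3): δ = 145.54°  ·
  (2,4): δ = 49.43°  ✓
  (2,5): δ = 3.22°  ✓
  (3,4): δ = 83.89°  ·
  (3,5): δ = 31.23°  ✓
  (4,5): δ = 127.34°  ·
antipodal pairs: 7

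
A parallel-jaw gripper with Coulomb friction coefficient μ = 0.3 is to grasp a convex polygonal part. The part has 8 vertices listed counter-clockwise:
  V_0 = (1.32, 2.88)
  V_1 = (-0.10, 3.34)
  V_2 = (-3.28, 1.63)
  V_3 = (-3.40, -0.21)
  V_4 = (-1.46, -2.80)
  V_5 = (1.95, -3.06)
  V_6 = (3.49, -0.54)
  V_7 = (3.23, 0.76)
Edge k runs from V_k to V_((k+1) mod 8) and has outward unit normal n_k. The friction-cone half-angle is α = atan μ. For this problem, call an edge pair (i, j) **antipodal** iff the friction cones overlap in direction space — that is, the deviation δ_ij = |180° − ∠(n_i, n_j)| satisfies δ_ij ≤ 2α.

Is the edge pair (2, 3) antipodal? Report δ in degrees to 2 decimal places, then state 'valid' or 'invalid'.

α = atan 0.3 = 16.70°;  2α = 33.40°
edge 2: e_2 = (-0.12, -1.84);  n_2 = (-0.9979, +0.0651)
edge 3: e_3 = (+1.94, -2.59);  n_3 = (-0.8004, -0.5995)
∠(n_2, n_3) = 40.57°
δ = |180° − 40.57°| = 139.43°
139.43° > 2α = 33.40°  →  invalid

δ = 139.43°, invalid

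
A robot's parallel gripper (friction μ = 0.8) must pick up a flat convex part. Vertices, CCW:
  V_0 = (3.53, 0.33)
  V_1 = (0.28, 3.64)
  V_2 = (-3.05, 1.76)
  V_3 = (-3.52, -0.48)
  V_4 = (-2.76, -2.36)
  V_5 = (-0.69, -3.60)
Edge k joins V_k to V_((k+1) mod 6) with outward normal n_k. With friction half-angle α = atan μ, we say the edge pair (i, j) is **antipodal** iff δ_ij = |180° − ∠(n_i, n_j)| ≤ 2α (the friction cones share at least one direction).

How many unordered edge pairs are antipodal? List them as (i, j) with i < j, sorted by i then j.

count = 7; pairs: (0,2), (0,3), (0,4), (1,4), (1,5), (2,5), (3,5)

α = atan 0.8 = 38.66°;  2α = 77.32°
n_0 = (+0.7135, +0.7006)
n_1 = (-0.4916, +0.8708)
n_2 = (-0.9787, +0.2053)
n_3 = (-0.9271, -0.3748)
n_4 = (-0.5139, -0.8579)
n_5 = (+0.6815, -0.7318)
  (0,1): δ = 105.03°  ·
  (0,2): δ = 56.33°  ✓
  (0,3): δ = 22.46°  ✓
  (0,4): δ = 14.60°  ✓
  (0,5): δ = 88.49°  ·
  (1,2): δ = 131.30°  ·
  (1,3): δ = 97.44°  ·
  (1,4): δ = 60.37°  ✓
  (1,5): δ = 13.51°  ✓
  (2,3): δ = 146.14°  ·
  (2,4): δ = 109.07°  ·
  (2,5): δ = 35.19°  ✓
  (3,4): δ = 142.93°  ·
  (3,5): δ = 69.05°  ✓
  (4,5): δ = 106.11°  ·
antipodal pairs: 7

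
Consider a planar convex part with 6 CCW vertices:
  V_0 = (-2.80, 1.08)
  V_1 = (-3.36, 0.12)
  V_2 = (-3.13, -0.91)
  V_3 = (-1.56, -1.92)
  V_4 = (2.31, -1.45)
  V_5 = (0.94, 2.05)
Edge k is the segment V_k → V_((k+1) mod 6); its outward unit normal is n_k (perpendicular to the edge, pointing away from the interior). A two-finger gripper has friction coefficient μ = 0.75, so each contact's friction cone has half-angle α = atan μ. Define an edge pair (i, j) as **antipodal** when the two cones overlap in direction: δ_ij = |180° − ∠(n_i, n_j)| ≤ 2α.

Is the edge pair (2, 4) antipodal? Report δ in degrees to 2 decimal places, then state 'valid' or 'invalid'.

δ = 35.87°, valid

α = atan 0.75 = 36.87°;  2α = 73.74°
edge 2: e_2 = (+1.57, -1.01);  n_2 = (-0.5410, -0.8410)
edge 4: e_4 = (-1.37, +3.50);  n_4 = (+0.9312, +0.3645)
∠(n_2, n_4) = 144.13°
δ = |180° − 144.13°| = 35.87°
35.87° ≤ 2α = 73.74°  →  valid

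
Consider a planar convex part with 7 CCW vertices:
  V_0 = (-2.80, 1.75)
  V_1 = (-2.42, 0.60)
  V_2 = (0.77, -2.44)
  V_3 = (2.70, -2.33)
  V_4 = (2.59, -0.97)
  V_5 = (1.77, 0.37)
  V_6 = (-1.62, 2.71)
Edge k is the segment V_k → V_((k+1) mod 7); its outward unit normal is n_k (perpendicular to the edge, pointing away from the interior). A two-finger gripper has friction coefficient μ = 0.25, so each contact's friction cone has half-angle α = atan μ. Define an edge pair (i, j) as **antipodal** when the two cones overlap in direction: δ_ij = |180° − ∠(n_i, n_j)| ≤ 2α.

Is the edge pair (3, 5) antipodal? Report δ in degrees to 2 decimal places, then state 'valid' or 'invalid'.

α = atan 0.25 = 14.04°;  2α = 28.07°
edge 3: e_3 = (-0.11, +1.36);  n_3 = (+0.9967, +0.0806)
edge 5: e_5 = (-3.39, +2.34);  n_5 = (+0.5681, +0.8230)
∠(n_3, n_5) = 50.76°
δ = |180° − 50.76°| = 129.24°
129.24° > 2α = 28.07°  →  invalid

δ = 129.24°, invalid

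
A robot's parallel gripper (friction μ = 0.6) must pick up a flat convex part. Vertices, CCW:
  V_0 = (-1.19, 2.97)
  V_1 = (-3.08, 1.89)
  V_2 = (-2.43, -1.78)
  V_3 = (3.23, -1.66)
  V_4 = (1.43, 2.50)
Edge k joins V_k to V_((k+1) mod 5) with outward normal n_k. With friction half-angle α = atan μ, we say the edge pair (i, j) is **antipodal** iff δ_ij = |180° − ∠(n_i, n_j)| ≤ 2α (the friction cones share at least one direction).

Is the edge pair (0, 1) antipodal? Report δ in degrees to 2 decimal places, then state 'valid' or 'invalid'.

δ = 109.70°, invalid

α = atan 0.6 = 30.96°;  2α = 61.93°
edge 0: e_0 = (-1.89, -1.08);  n_0 = (-0.4961, +0.8682)
edge 1: e_1 = (+0.65, -3.67);  n_1 = (-0.9847, -0.1744)
∠(n_0, n_1) = 70.30°
δ = |180° − 70.30°| = 109.70°
109.70° > 2α = 61.93°  →  invalid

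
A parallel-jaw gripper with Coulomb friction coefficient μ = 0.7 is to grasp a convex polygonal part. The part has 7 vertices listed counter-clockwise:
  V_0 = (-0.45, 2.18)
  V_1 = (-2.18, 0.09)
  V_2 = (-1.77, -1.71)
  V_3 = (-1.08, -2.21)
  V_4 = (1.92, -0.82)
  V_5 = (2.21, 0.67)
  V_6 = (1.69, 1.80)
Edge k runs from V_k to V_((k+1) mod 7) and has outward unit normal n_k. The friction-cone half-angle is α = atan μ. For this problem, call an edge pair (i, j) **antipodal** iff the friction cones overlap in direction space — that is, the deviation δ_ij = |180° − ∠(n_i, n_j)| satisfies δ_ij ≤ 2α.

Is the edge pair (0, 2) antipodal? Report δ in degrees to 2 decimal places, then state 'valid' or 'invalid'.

α = atan 0.7 = 34.99°;  2α = 69.98°
edge 0: e_0 = (-1.73, -2.09);  n_0 = (-0.7703, +0.6376)
edge 2: e_2 = (+0.69, -0.50);  n_2 = (-0.5868, -0.8097)
∠(n_0, n_2) = 93.69°
δ = |180° − 93.69°| = 86.31°
86.31° > 2α = 69.98°  →  invalid

δ = 86.31°, invalid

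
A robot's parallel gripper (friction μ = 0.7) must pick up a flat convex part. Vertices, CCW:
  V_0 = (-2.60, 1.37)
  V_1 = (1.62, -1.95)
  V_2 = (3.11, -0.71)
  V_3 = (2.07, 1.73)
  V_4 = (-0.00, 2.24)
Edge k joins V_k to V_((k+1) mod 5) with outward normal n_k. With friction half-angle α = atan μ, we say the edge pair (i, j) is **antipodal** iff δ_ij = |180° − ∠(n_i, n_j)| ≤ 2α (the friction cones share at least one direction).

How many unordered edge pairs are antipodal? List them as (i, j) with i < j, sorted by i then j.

count = 5; pairs: (0,2), (0,3), (0,4), (1,3), (1,4)

α = atan 0.7 = 34.99°;  2α = 69.98°
n_0 = (-0.6183, -0.7859)
n_1 = (+0.6397, -0.7686)
n_2 = (+0.9199, +0.3921)
n_3 = (+0.2392, +0.9710)
n_4 = (-0.3173, +0.9483)
  (0,1): δ = 102.04°  ·
  (0,2): δ = 28.72°  ✓
  (0,3): δ = 24.35°  ✓
  (0,4): δ = 56.69°  ✓
  (1,2): δ = 106.68°  ·
  (1,3): δ = 53.61°  ✓
  (1,4): δ = 21.27°  ✓
  (2,3): δ = 126.93°  ·
  (2,4): δ = 94.58°  ·
  (3,4): δ = 147.66°  ·
antipodal pairs: 5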